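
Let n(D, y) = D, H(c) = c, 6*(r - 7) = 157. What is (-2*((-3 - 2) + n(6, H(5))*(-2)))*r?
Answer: 3383/3 ≈ 1127.7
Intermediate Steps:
r = 199/6 (r = 7 + (1/6)*157 = 7 + 157/6 = 199/6 ≈ 33.167)
(-2*((-3 - 2) + n(6, H(5))*(-2)))*r = -2*((-3 - 2) + 6*(-2))*(199/6) = -2*(-5 - 12)*(199/6) = -2*(-17)*(199/6) = 34*(199/6) = 3383/3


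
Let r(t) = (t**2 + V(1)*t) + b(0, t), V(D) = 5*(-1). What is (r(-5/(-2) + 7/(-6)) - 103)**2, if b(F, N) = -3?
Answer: 996004/81 ≈ 12296.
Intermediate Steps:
V(D) = -5
r(t) = -3 + t**2 - 5*t (r(t) = (t**2 - 5*t) - 3 = -3 + t**2 - 5*t)
(r(-5/(-2) + 7/(-6)) - 103)**2 = ((-3 + (-5/(-2) + 7/(-6))**2 - 5*(-5/(-2) + 7/(-6))) - 103)**2 = ((-3 + (-5*(-1/2) + 7*(-1/6))**2 - 5*(-5*(-1/2) + 7*(-1/6))) - 103)**2 = ((-3 + (5/2 - 7/6)**2 - 5*(5/2 - 7/6)) - 103)**2 = ((-3 + (4/3)**2 - 5*4/3) - 103)**2 = ((-3 + 16/9 - 20/3) - 103)**2 = (-71/9 - 103)**2 = (-998/9)**2 = 996004/81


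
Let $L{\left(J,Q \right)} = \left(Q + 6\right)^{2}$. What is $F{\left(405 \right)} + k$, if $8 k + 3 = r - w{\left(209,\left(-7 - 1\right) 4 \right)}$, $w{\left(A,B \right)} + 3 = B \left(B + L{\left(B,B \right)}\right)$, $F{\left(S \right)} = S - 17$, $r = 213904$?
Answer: $29702$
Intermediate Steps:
$L{\left(J,Q \right)} = \left(6 + Q\right)^{2}$
$F{\left(S \right)} = -17 + S$
$w{\left(A,B \right)} = -3 + B \left(B + \left(6 + B\right)^{2}\right)$
$k = 29314$ ($k = - \frac{3}{8} + \frac{213904 - \left(-3 + \left(\left(-7 - 1\right) 4\right)^{2} + \left(-7 - 1\right) 4 \left(6 + \left(-7 - 1\right) 4\right)^{2}\right)}{8} = - \frac{3}{8} + \frac{213904 - \left(-3 + \left(\left(-8\right) 4\right)^{2} + \left(-8\right) 4 \left(6 - 32\right)^{2}\right)}{8} = - \frac{3}{8} + \frac{213904 - \left(-3 + \left(-32\right)^{2} - 32 \left(6 - 32\right)^{2}\right)}{8} = - \frac{3}{8} + \frac{213904 - \left(-3 + 1024 - 32 \left(-26\right)^{2}\right)}{8} = - \frac{3}{8} + \frac{213904 - \left(-3 + 1024 - 21632\right)}{8} = - \frac{3}{8} + \frac{213904 - -20611}{8} = - \frac{3}{8} + \frac{213904 + 20611}{8} = - \frac{3}{8} + \frac{1}{8} \cdot 234515 = - \frac{3}{8} + \frac{234515}{8} = 29314$)
$F{\left(405 \right)} + k = \left(-17 + 405\right) + 29314 = 388 + 29314 = 29702$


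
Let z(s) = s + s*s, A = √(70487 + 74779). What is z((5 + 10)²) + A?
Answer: 50850 + √145266 ≈ 51231.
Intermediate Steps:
A = √145266 ≈ 381.14
z(s) = s + s²
z((5 + 10)²) + A = (5 + 10)²*(1 + (5 + 10)²) + √145266 = 15²*(1 + 15²) + √145266 = 225*(1 + 225) + √145266 = 225*226 + √145266 = 50850 + √145266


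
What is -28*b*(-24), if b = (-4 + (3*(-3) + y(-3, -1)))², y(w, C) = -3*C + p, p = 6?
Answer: 10752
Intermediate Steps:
y(w, C) = 6 - 3*C (y(w, C) = -3*C + 6 = 6 - 3*C)
b = 16 (b = (-4 + (3*(-3) + (6 - 3*(-1))))² = (-4 + (-9 + (6 + 3)))² = (-4 + (-9 + 9))² = (-4 + 0)² = (-4)² = 16)
-28*b*(-24) = -28*16*(-24) = -448*(-24) = 10752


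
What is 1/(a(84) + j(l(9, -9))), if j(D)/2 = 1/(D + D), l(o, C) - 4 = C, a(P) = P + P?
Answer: 5/839 ≈ 0.0059595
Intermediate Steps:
a(P) = 2*P
l(o, C) = 4 + C
j(D) = 1/D (j(D) = 2/(D + D) = 2/((2*D)) = 2*(1/(2*D)) = 1/D)
1/(a(84) + j(l(9, -9))) = 1/(2*84 + 1/(4 - 9)) = 1/(168 + 1/(-5)) = 1/(168 - 1/5) = 1/(839/5) = 5/839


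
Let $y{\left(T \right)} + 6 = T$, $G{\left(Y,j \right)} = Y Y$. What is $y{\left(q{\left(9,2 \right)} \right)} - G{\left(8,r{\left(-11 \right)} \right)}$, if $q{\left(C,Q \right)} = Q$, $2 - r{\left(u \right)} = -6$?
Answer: $-68$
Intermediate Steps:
$r{\left(u \right)} = 8$ ($r{\left(u \right)} = 2 - -6 = 2 + 6 = 8$)
$G{\left(Y,j \right)} = Y^{2}$
$y{\left(T \right)} = -6 + T$
$y{\left(q{\left(9,2 \right)} \right)} - G{\left(8,r{\left(-11 \right)} \right)} = \left(-6 + 2\right) - 8^{2} = -4 - 64 = -68$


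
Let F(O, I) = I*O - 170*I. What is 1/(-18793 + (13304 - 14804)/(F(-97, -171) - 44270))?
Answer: -1387/26067391 ≈ -5.3208e-5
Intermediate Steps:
F(O, I) = -170*I + I*O
1/(-18793 + (13304 - 14804)/(F(-97, -171) - 44270)) = 1/(-18793 + (13304 - 14804)/(-171*(-170 - 97) - 44270)) = 1/(-18793 - 1500/(-171*(-267) - 44270)) = 1/(-18793 - 1500/(45657 - 44270)) = 1/(-18793 - 1500/1387) = 1/(-26067391/1387) = -1387/26067391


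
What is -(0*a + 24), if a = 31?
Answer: -24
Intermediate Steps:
-(0*a + 24) = -(0*31 + 24) = -(0 + 24) = -1*24 = -24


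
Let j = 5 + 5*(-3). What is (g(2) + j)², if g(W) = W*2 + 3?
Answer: 9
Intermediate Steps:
j = -10 (j = 5 - 15 = -10)
g(W) = 3 + 2*W (g(W) = 2*W + 3 = 3 + 2*W)
(g(2) + j)² = ((3 + 2*2) - 10)² = ((3 + 4) - 10)² = (7 - 10)² = (-3)² = 9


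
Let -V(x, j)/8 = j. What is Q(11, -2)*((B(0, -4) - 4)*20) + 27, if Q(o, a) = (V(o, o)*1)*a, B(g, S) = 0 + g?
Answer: -14053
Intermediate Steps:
B(g, S) = g
V(x, j) = -8*j
Q(o, a) = -8*a*o (Q(o, a) = (-8*o*1)*a = (-8*o)*a = -8*a*o)
Q(11, -2)*((B(0, -4) - 4)*20) + 27 = (-8*(-2)*11)*((0 - 4)*20) + 27 = 176*(-4*20) + 27 = 176*(-80) + 27 = -14080 + 27 = -14053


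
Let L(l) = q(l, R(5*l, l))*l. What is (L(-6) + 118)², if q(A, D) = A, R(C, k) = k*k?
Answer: 23716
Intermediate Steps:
R(C, k) = k²
L(l) = l² (L(l) = l*l = l²)
(L(-6) + 118)² = ((-6)² + 118)² = (36 + 118)² = 154² = 23716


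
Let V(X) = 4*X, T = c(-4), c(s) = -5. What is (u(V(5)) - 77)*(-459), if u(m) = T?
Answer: 37638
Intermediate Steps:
T = -5
u(m) = -5
(u(V(5)) - 77)*(-459) = (-5 - 77)*(-459) = -82*(-459) = 37638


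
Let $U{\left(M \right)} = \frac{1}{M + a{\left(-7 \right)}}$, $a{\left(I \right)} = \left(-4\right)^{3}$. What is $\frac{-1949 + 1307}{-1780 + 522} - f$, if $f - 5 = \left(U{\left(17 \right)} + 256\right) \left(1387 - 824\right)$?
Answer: $- \frac{4260634665}{29563} \approx -1.4412 \cdot 10^{5}$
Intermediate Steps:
$a{\left(I \right)} = -64$
$U{\left(M \right)} = \frac{1}{-64 + M}$ ($U{\left(M \right)} = \frac{1}{M - 64} = \frac{1}{-64 + M}$)
$f = \frac{6773688}{47}$ ($f = 5 + \left(\frac{1}{-64 + 17} + 256\right) \left(1387 - 824\right) = 5 + \left(\frac{1}{-47} + 256\right) 563 = 5 + \left(- \frac{1}{47} + 256\right) 563 = 5 + \frac{12031}{47} \cdot 563 = 5 + \frac{6773453}{47} = \frac{6773688}{47} \approx 1.4412 \cdot 10^{5}$)
$\frac{-1949 + 1307}{-1780 + 522} - f = \frac{-1949 + 1307}{-1780 + 522} - \frac{6773688}{47} = - \frac{642}{-1258} - \frac{6773688}{47} = \left(-642\right) \left(- \frac{1}{1258}\right) - \frac{6773688}{47} = \frac{321}{629} - \frac{6773688}{47} = - \frac{4260634665}{29563}$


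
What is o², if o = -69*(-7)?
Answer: 233289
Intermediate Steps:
o = 483
o² = 483² = 233289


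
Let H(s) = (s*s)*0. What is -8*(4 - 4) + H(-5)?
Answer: 0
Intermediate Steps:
H(s) = 0 (H(s) = s**2*0 = 0)
-8*(4 - 4) + H(-5) = -8*(4 - 4) + 0 = -8*0 + 0 = 0 + 0 = 0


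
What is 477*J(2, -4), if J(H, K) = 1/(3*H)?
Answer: 159/2 ≈ 79.500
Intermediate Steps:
J(H, K) = 1/(3*H)
477*J(2, -4) = 477*((⅓)/2) = 477*((⅓)*(½)) = 477*(⅙) = 159/2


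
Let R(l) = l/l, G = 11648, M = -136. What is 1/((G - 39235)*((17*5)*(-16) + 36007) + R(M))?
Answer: -1/955806788 ≈ -1.0462e-9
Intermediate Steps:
R(l) = 1
1/((G - 39235)*((17*5)*(-16) + 36007) + R(M)) = 1/((11648 - 39235)*((17*5)*(-16) + 36007) + 1) = 1/(-27587*(85*(-16) + 36007) + 1) = 1/(-27587*(-1360 + 36007) + 1) = 1/(-27587*34647 + 1) = 1/(-955806789 + 1) = 1/(-955806788) = -1/955806788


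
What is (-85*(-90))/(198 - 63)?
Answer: 170/3 ≈ 56.667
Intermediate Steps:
(-85*(-90))/(198 - 63) = 7650/135 = 7650*(1/135) = 170/3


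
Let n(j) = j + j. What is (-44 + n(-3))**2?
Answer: 2500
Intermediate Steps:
n(j) = 2*j
(-44 + n(-3))**2 = (-44 + 2*(-3))**2 = (-44 - 6)**2 = (-50)**2 = 2500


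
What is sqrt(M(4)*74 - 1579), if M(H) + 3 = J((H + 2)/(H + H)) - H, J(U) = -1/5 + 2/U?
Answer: 47*I*sqrt(195)/15 ≈ 43.755*I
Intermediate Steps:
J(U) = -1/5 + 2/U (J(U) = -1*1/5 + 2/U = -1/5 + 2/U)
M(H) = -3 - H + 2*H*(10 - (2 + H)/(2*H))/(5*(2 + H)) (M(H) = -3 + ((10 - (H + 2)/(H + H))/(5*(((H + 2)/(H + H)))) - H) = -3 + ((10 - (2 + H)/(2*H))/(5*(((2 + H)/((2*H))))) - H) = -3 + ((10 - (2 + H)*1/(2*H))/(5*(((2 + H)*(1/(2*H))))) - H) = -3 + ((10 - (2 + H)/(2*H))/(5*(((2 + H)/(2*H)))) - H) = -3 + ((2*H/(2 + H))*(10 - (2 + H)/(2*H))/5 - H) = -3 + (2*H*(10 - (2 + H)/(2*H))/(5*(2 + H)) - H) = -3 + (-H + 2*H*(10 - (2 + H)/(2*H))/(5*(2 + H))) = -3 - H + 2*H*(10 - (2 + H)/(2*H))/(5*(2 + H)))
sqrt(M(4)*74 - 1579) = sqrt(((-32 - 6*4 - 5*4**2)/(5*(2 + 4)))*74 - 1579) = sqrt(((1/5)*(-32 - 24 - 5*16)/6)*74 - 1579) = sqrt(((1/5)*(1/6)*(-32 - 24 - 80))*74 - 1579) = sqrt(((1/5)*(1/6)*(-136))*74 - 1579) = sqrt(-68/15*74 - 1579) = sqrt(-5032/15 - 1579) = sqrt(-28717/15) = 47*I*sqrt(195)/15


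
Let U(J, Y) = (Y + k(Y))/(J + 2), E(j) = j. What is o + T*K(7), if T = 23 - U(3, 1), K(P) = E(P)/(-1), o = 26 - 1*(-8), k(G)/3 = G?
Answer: -607/5 ≈ -121.40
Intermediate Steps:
k(G) = 3*G
U(J, Y) = 4*Y/(2 + J) (U(J, Y) = (Y + 3*Y)/(J + 2) = (4*Y)/(2 + J) = 4*Y/(2 + J))
o = 34 (o = 26 + 8 = 34)
K(P) = -P (K(P) = P/(-1) = P*(-1) = -P)
T = 111/5 (T = 23 - 4/(2 + 3) = 23 - 4/5 = 23 - 1*⅘ = 23 - ⅘ = 111/5 ≈ 22.200)
o + T*K(7) = 34 + 111*(-1*7)/5 = 34 + (111/5)*(-7) = 34 - 777/5 = -607/5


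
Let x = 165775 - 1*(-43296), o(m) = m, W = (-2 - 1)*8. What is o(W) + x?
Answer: 209047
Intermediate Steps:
W = -24 (W = -3*8 = -24)
x = 209071 (x = 165775 + 43296 = 209071)
o(W) + x = -24 + 209071 = 209047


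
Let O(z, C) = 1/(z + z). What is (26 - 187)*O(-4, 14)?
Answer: 161/8 ≈ 20.125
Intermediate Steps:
O(z, C) = 1/(2*z)
(26 - 187)*O(-4, 14) = (26 - 187)*((½)/(-4)) = -161*(-1)/(2*4) = -161*(-⅛) = 161/8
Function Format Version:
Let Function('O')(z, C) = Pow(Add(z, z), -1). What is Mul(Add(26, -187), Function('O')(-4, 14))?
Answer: Rational(161, 8) ≈ 20.125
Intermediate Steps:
Function('O')(z, C) = Mul(Rational(1, 2), Pow(z, -1)) (Function('O')(z, C) = Pow(Mul(2, z), -1) = Mul(Rational(1, 2), Pow(z, -1)))
Mul(Add(26, -187), Function('O')(-4, 14)) = Mul(Add(26, -187), Mul(Rational(1, 2), Pow(-4, -1))) = Mul(-161, Mul(Rational(1, 2), Rational(-1, 4))) = Mul(-161, Rational(-1, 8)) = Rational(161, 8)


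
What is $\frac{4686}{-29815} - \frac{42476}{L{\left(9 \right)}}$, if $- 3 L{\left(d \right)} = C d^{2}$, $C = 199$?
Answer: $\frac{1241244062}{160195995} \approx 7.7483$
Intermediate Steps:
$L{\left(d \right)} = - \frac{199 d^{2}}{3}$
$\frac{4686}{-29815} - \frac{42476}{L{\left(9 \right)}} = \frac{4686}{-29815} - \frac{42476}{\left(- \frac{199}{3}\right) 9^{2}} = 4686 \left(- \frac{1}{29815}\right) - \frac{42476}{\left(- \frac{199}{3}\right) 81} = - \frac{4686}{29815} - \frac{42476}{-5373} = - \frac{4686}{29815} - - \frac{42476}{5373} = - \frac{4686}{29815} + \frac{42476}{5373} = \frac{1241244062}{160195995}$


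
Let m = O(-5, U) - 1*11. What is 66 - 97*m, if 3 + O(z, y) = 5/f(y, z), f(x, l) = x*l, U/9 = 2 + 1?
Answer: 38545/27 ≈ 1427.6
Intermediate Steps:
U = 27 (U = 9*(2 + 1) = 9*3 = 27)
f(x, l) = l*x
O(z, y) = -3 + 5/(y*z) (O(z, y) = -3 + 5/((z*y)) = -3 + 5/((y*z)) = -3 + 5*(1/(y*z)) = -3 + 5/(y*z))
m = -379/27 (m = (-3 + 5/(27*(-5))) - 1*11 = (-3 + 5*(1/27)*(-1/5)) - 11 = (-3 - 1/27) - 11 = -82/27 - 11 = -379/27 ≈ -14.037)
66 - 97*m = 66 - 97*(-379/27) = 66 + 36763/27 = 38545/27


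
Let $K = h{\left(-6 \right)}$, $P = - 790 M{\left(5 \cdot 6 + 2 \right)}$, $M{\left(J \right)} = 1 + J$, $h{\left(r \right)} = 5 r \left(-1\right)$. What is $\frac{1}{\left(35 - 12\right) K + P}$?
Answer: $- \frac{1}{25380} \approx -3.9401 \cdot 10^{-5}$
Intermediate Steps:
$h{\left(r \right)} = - 5 r$
$P = -26070$ ($P = - 790 \left(1 + \left(5 \cdot 6 + 2\right)\right) = - 790 \left(1 + \left(30 + 2\right)\right) = - 790 \left(1 + 32\right) = \left(-790\right) 33 = -26070$)
$K = 30$ ($K = \left(-5\right) \left(-6\right) = 30$)
$\frac{1}{\left(35 - 12\right) K + P} = \frac{1}{\left(35 - 12\right) 30 - 26070} = \frac{1}{23 \cdot 30 - 26070} = \frac{1}{690 - 26070} = \frac{1}{-25380} = - \frac{1}{25380}$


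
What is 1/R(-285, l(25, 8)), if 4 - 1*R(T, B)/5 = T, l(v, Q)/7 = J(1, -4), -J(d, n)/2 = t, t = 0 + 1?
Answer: 1/1445 ≈ 0.00069204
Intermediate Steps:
t = 1
J(d, n) = -2 (J(d, n) = -2*1 = -2)
l(v, Q) = -14 (l(v, Q) = 7*(-2) = -14)
R(T, B) = 20 - 5*T
1/R(-285, l(25, 8)) = 1/(20 - 5*(-285)) = 1/(20 + 1425) = 1/1445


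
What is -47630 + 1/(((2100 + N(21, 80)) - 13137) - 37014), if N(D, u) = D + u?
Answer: -2283858501/47950 ≈ -47630.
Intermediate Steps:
-47630 + 1/(((2100 + N(21, 80)) - 13137) - 37014) = -47630 + 1/(((2100 + (21 + 80)) - 13137) - 37014) = -47630 + 1/(((2100 + 101) - 13137) - 37014) = -47630 + 1/((2201 - 13137) - 37014) = -47630 + 1/(-10936 - 37014) = -47630 + 1/(-47950) = -47630 - 1/47950 = -2283858501/47950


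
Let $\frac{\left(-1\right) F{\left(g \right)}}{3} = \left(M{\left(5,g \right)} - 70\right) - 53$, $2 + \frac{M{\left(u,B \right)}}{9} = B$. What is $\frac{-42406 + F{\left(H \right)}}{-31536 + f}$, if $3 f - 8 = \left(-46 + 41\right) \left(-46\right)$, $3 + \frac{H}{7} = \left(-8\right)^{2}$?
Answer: $\frac{80268}{47185} \approx 1.7011$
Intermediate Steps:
$M{\left(u,B \right)} = -18 + 9 B$
$H = 427$ ($H = -21 + 7 \left(-8\right)^{2} = -21 + 7 \cdot 64 = -21 + 448 = 427$)
$F{\left(g \right)} = 423 - 27 g$ ($F{\left(g \right)} = - 3 \left(\left(\left(-18 + 9 g\right) - 70\right) - 53\right) = - 3 \left(\left(-88 + 9 g\right) - 53\right) = - 3 \left(-141 + 9 g\right) = 423 - 27 g$)
$f = \frac{238}{3}$ ($f = \frac{8}{3} + \frac{\left(-46 + 41\right) \left(-46\right)}{3} = \frac{8}{3} + \frac{\left(-5\right) \left(-46\right)}{3} = \frac{8}{3} + \frac{1}{3} \cdot 230 = \frac{8}{3} + \frac{230}{3} = \frac{238}{3} \approx 79.333$)
$\frac{-42406 + F{\left(H \right)}}{-31536 + f} = \frac{-42406 + \left(423 - 11529\right)}{-31536 + \frac{238}{3}} = \frac{-42406 + \left(423 - 11529\right)}{- \frac{94370}{3}} = \left(-42406 - 11106\right) \left(- \frac{3}{94370}\right) = \left(-53512\right) \left(- \frac{3}{94370}\right) = \frac{80268}{47185}$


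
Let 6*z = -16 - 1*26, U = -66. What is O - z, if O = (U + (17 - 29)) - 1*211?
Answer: -282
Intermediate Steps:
z = -7 (z = (-16 - 1*26)/6 = (-16 - 26)/6 = (⅙)*(-42) = -7)
O = -289 (O = (-66 + (17 - 29)) - 1*211 = (-66 - 12) - 211 = -78 - 211 = -289)
O - z = -289 - 1*(-7) = -289 + 7 = -282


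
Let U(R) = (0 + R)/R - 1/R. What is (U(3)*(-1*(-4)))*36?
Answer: 96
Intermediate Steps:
U(R) = 1 - 1/R (U(R) = R/R - 1/R = 1 - 1/R)
(U(3)*(-1*(-4)))*36 = (((-1 + 3)/3)*(-1*(-4)))*36 = (((⅓)*2)*4)*36 = ((⅔)*4)*36 = (8/3)*36 = 96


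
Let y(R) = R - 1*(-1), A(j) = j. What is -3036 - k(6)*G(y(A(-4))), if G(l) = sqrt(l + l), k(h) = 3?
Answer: -3036 - 3*I*sqrt(6) ≈ -3036.0 - 7.3485*I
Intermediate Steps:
y(R) = 1 + R (y(R) = R + 1 = 1 + R)
G(l) = sqrt(2)*sqrt(l) (G(l) = sqrt(2*l) = sqrt(2)*sqrt(l))
-3036 - k(6)*G(y(A(-4))) = -3036 - 3*sqrt(2)*sqrt(1 - 4) = -3036 - 3*sqrt(2)*sqrt(-3) = -3036 - 3*sqrt(2)*(I*sqrt(3)) = -3036 - 3*I*sqrt(6)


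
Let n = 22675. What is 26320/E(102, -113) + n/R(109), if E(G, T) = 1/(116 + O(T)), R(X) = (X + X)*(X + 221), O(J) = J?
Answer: 1136081015/14388 ≈ 78960.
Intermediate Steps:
R(X) = 2*X*(221 + X) (R(X) = (2*X)*(221 + X) = 2*X*(221 + X))
E(G, T) = 1/(116 + T)
26320/E(102, -113) + n/R(109) = 26320/(1/(116 - 113)) + 22675/((2*109*(221 + 109))) = 26320/(1/3) + 22675/((2*109*330)) = 26320/(1/3) + 22675/71940 = 26320*3 + 22675*(1/71940) = 78960 + 4535/14388 = 1136081015/14388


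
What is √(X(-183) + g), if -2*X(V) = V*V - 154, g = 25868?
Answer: √36802/2 ≈ 95.919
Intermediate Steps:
X(V) = 77 - V²/2 (X(V) = -(V*V - 154)/2 = -(V² - 154)/2 = -(-154 + V²)/2 = 77 - V²/2)
√(X(-183) + g) = √((77 - ½*(-183)²) + 25868) = √((77 - ½*33489) + 25868) = √((77 - 33489/2) + 25868) = √(-33335/2 + 25868) = √(18401/2) = √36802/2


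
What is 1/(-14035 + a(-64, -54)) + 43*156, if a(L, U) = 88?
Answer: 93556475/13947 ≈ 6708.0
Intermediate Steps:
1/(-14035 + a(-64, -54)) + 43*156 = 1/(-14035 + 88) + 43*156 = 1/(-13947) + 6708 = -1/13947 + 6708 = 93556475/13947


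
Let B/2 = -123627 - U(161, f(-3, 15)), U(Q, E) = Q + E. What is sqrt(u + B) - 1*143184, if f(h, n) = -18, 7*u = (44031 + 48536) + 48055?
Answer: -143184 + I*sqrt(11145106)/7 ≈ -1.4318e+5 + 476.92*I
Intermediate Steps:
u = 140622/7 (u = ((44031 + 48536) + 48055)/7 = (92567 + 48055)/7 = (1/7)*140622 = 140622/7 ≈ 20089.)
U(Q, E) = E + Q
B = -247540 (B = 2*(-123627 - (-18 + 161)) = 2*(-123627 - 1*143) = 2*(-123627 - 143) = 2*(-123770) = -247540)
sqrt(u + B) - 1*143184 = sqrt(140622/7 - 247540) - 1*143184 = sqrt(-1592158/7) - 143184 = I*sqrt(11145106)/7 - 143184 = -143184 + I*sqrt(11145106)/7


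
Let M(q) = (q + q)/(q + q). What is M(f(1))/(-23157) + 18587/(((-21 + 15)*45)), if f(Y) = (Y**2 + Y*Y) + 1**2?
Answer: -47824381/694710 ≈ -68.841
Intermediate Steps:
f(Y) = 1 + 2*Y**2 (f(Y) = (Y**2 + Y**2) + 1 = 2*Y**2 + 1 = 1 + 2*Y**2)
M(q) = 1 (M(q) = (2*q)/((2*q)) = (2*q)*(1/(2*q)) = 1)
M(f(1))/(-23157) + 18587/(((-21 + 15)*45)) = 1/(-23157) + 18587/(((-21 + 15)*45)) = 1*(-1/23157) + 18587/((-6*45)) = -1/23157 + 18587/(-270) = -1/23157 + 18587*(-1/270) = -1/23157 - 18587/270 = -47824381/694710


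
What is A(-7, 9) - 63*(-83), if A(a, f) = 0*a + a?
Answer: 5222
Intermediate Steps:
A(a, f) = a (A(a, f) = 0 + a = a)
A(-7, 9) - 63*(-83) = -7 - 63*(-83) = -7 + 5229 = 5222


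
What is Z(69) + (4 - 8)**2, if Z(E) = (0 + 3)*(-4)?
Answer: 4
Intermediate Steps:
Z(E) = -12 (Z(E) = 3*(-4) = -12)
Z(69) + (4 - 8)**2 = -12 + (4 - 8)**2 = -12 + (-4)**2 = -12 + 16 = 4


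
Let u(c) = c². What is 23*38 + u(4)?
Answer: 890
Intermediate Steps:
23*38 + u(4) = 23*38 + 4² = 874 + 16 = 890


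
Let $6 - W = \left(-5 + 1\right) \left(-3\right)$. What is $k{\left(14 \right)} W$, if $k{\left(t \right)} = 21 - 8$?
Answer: $-78$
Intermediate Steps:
$k{\left(t \right)} = 13$
$W = -6$ ($W = 6 - \left(-5 + 1\right) \left(-3\right) = 6 - \left(-4\right) \left(-3\right) = 6 - 12 = -6$)
$k{\left(14 \right)} W = 13 \left(-6\right) = -78$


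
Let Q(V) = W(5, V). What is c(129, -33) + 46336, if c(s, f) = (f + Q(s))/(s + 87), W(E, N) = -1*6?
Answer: 3336179/72 ≈ 46336.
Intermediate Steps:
W(E, N) = -6
Q(V) = -6
c(s, f) = (-6 + f)/(87 + s) (c(s, f) = (f - 6)/(s + 87) = (-6 + f)/(87 + s))
c(129, -33) + 46336 = (-6 - 33)/(87 + 129) + 46336 = -39/216 + 46336 = (1/216)*(-39) + 46336 = -13/72 + 46336 = 3336179/72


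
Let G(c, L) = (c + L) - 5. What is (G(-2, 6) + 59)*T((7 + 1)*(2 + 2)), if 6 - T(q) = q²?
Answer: -59044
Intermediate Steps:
G(c, L) = -5 + L + c (G(c, L) = (L + c) - 5 = -5 + L + c)
T(q) = 6 - q²
(G(-2, 6) + 59)*T((7 + 1)*(2 + 2)) = ((-5 + 6 - 2) + 59)*(6 - ((7 + 1)*(2 + 2))²) = (-1 + 59)*(6 - (8*4)²) = 58*(6 - 1*32²) = 58*(6 - 1*1024) = 58*(6 - 1024) = 58*(-1018) = -59044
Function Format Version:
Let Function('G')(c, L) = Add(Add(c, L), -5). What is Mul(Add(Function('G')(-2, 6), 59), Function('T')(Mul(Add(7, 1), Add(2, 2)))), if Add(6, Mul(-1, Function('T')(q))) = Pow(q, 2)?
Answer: -59044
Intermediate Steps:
Function('G')(c, L) = Add(-5, L, c) (Function('G')(c, L) = Add(Add(L, c), -5) = Add(-5, L, c))
Function('T')(q) = Add(6, Mul(-1, Pow(q, 2)))
Mul(Add(Function('G')(-2, 6), 59), Function('T')(Mul(Add(7, 1), Add(2, 2)))) = Mul(Add(Add(-5, 6, -2), 59), Add(6, Mul(-1, Pow(Mul(Add(7, 1), Add(2, 2)), 2)))) = Mul(Add(-1, 59), Add(6, Mul(-1, Pow(Mul(8, 4), 2)))) = Mul(58, Add(6, Mul(-1, Pow(32, 2)))) = Mul(58, Add(6, Mul(-1, 1024))) = Mul(58, Add(6, -1024)) = Mul(58, -1018) = -59044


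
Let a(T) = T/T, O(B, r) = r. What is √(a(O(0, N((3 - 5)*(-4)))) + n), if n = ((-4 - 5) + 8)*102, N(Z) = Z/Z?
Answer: I*√101 ≈ 10.05*I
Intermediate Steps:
N(Z) = 1
a(T) = 1
n = -102 (n = (-9 + 8)*102 = -1*102 = -102)
√(a(O(0, N((3 - 5)*(-4)))) + n) = √(1 - 102) = √(-101) = I*√101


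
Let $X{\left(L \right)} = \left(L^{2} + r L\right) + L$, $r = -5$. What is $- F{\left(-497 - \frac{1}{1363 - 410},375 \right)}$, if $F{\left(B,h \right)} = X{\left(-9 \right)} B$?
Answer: $\frac{55416114}{953} \approx 58149.0$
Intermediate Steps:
$X{\left(L \right)} = L^{2} - 4 L$ ($X{\left(L \right)} = \left(L^{2} - 5 L\right) + L = L^{2} - 4 L$)
$F{\left(B,h \right)} = 117 B$ ($F{\left(B,h \right)} = - 9 \left(-4 - 9\right) B = \left(-9\right) \left(-13\right) B = 117 B$)
$- F{\left(-497 - \frac{1}{1363 - 410},375 \right)} = - 117 \left(-497 - \frac{1}{1363 - 410}\right) = - 117 \left(-497 - \frac{1}{953}\right) = - \frac{117 \left(-473642\right)}{953} = \left(-1\right) \left(- \frac{55416114}{953}\right) = \frac{55416114}{953}$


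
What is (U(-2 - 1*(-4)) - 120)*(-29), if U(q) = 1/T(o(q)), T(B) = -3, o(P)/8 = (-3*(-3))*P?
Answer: 10469/3 ≈ 3489.7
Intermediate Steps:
o(P) = 72*P (o(P) = 8*((-3*(-3))*P) = 8*(9*P) = 72*P)
U(q) = -⅓ (U(q) = 1/(-3) = -⅓)
(U(-2 - 1*(-4)) - 120)*(-29) = (-⅓ - 120)*(-29) = -361/3*(-29) = 10469/3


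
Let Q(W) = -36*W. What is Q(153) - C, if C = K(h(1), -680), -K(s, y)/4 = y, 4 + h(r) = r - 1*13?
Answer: -8228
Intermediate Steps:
h(r) = -17 + r (h(r) = -4 + (r - 1*13) = -4 + (r - 13) = -4 + (-13 + r) = -17 + r)
K(s, y) = -4*y
C = 2720 (C = -4*(-680) = 2720)
Q(153) - C = -36*153 - 1*2720 = -5508 - 2720 = -8228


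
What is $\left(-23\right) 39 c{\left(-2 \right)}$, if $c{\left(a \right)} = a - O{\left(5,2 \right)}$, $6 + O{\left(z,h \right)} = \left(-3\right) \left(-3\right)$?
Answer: $4485$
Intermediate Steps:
$O{\left(z,h \right)} = 3$ ($O{\left(z,h \right)} = -6 - -9 = -6 + 9 = 3$)
$c{\left(a \right)} = -3 + a$ ($c{\left(a \right)} = a - 3 = -3 + a$)
$\left(-23\right) 39 c{\left(-2 \right)} = \left(-23\right) 39 \left(-3 - 2\right) = \left(-897\right) \left(-5\right) = 4485$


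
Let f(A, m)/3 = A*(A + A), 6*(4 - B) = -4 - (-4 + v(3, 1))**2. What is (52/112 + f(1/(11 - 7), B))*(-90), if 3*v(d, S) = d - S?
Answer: -2115/28 ≈ -75.536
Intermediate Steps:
v(d, S) = -S/3 + d/3 (v(d, S) = (d - S)/3 = -S/3 + d/3)
B = 176/27 (B = 4 - (-4 - (-4 + (-1/3*1 + (1/3)*3))**2)/6 = 4 - (-4 - (-4 + (-1/3 + 1))**2)/6 = 4 - (-4 - (-4 + 2/3)**2)/6 = 4 - (-4 - (-10/3)**2)/6 = 4 - (-4 - 1*100/9)/6 = 4 - (-4 - 100/9)/6 = 4 - 1/6*(-136/9) = 4 + 68/27 = 176/27 ≈ 6.5185)
f(A, m) = 6*A**2 (f(A, m) = 3*(A*(A + A)) = 3*(A*(2*A)) = 3*(2*A**2) = 6*A**2)
(52/112 + f(1/(11 - 7), B))*(-90) = (52/112 + 6*(1/(11 - 7))**2)*(-90) = (52*(1/112) + 6*(1/4)**2)*(-90) = (13/28 + 6*(1/4)**2)*(-90) = (13/28 + 6*(1/16))*(-90) = (13/28 + 3/8)*(-90) = (47/56)*(-90) = -2115/28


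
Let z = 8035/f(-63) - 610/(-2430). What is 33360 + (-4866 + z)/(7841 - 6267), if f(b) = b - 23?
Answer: 1097221921793/32893452 ≈ 33357.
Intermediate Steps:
f(b) = -23 + b
z = -1947259/20898 (z = 8035/(-23 - 63) - 610/(-2430) = 8035/(-86) - 610*(-1/2430) = 8035*(-1/86) + 61/243 = -8035/86 + 61/243 = -1947259/20898 ≈ -93.179)
33360 + (-4866 + z)/(7841 - 6267) = 33360 + (-4866 - 1947259/20898)/(7841 - 6267) = 33360 - 103636927/20898/1574 = 33360 - 103636927/20898*1/1574 = 33360 - 103636927/32893452 = 1097221921793/32893452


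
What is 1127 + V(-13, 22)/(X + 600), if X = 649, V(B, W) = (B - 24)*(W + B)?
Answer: 1407290/1249 ≈ 1126.7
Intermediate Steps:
V(B, W) = (-24 + B)*(B + W)
1127 + V(-13, 22)/(X + 600) = 1127 + ((-13)**2 - 24*(-13) - 24*22 - 13*22)/(649 + 600) = 1127 + (169 + 312 - 528 - 286)/1249 = 1127 - 333*1/1249 = 1127 - 333/1249 = 1407290/1249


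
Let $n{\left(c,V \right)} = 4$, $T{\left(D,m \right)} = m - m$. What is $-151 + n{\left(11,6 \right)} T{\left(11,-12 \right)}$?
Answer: $-151$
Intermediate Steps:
$T{\left(D,m \right)} = 0$
$-151 + n{\left(11,6 \right)} T{\left(11,-12 \right)} = -151 + 4 \cdot 0 = -151 + 0 = -151$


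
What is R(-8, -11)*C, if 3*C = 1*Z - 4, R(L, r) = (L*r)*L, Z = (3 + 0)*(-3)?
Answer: 9152/3 ≈ 3050.7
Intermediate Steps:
Z = -9 (Z = 3*(-3) = -9)
R(L, r) = r*L²
C = -13/3 (C = (1*(-9) - 4)/3 = (-9 - 4)/3 = (⅓)*(-13) = -13/3 ≈ -4.3333)
R(-8, -11)*C = -11*(-8)²*(-13/3) = -11*64*(-13/3) = -704*(-13/3) = 9152/3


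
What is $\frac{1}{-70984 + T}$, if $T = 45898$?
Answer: $- \frac{1}{25086} \approx -3.9863 \cdot 10^{-5}$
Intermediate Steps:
$\frac{1}{-70984 + T} = \frac{1}{-70984 + 45898} = \frac{1}{-25086} = - \frac{1}{25086}$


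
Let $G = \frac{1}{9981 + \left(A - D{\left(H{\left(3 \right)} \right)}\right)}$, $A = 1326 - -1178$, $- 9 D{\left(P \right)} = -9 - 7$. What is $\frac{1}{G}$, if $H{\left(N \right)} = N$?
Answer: $\frac{112349}{9} \approx 12483.0$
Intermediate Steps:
$D{\left(P \right)} = \frac{16}{9}$ ($D{\left(P \right)} = - \frac{-9 - 7}{9} = \left(- \frac{1}{9}\right) \left(-16\right) = \frac{16}{9}$)
$A = 2504$ ($A = 1326 + 1178 = 2504$)
$G = \frac{9}{112349}$ ($G = \frac{1}{9981 + \left(2504 - \frac{16}{9}\right)} = \frac{1}{9981 + \frac{22520}{9}} = \frac{1}{\frac{112349}{9}} = \frac{9}{112349} \approx 8.0107 \cdot 10^{-5}$)
$\frac{1}{G} = \frac{1}{\frac{9}{112349}} = \frac{112349}{9}$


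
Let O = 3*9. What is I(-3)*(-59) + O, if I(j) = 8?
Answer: -445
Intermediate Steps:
O = 27
I(-3)*(-59) + O = 8*(-59) + 27 = -472 + 27 = -445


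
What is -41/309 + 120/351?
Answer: 2521/12051 ≈ 0.20919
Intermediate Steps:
-41/309 + 120/351 = -41*1/309 + 120*(1/351) = -41/309 + 40/117 = 2521/12051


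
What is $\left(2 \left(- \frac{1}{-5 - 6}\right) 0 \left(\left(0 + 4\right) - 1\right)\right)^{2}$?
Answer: $0$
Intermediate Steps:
$\left(2 \left(- \frac{1}{-5 - 6}\right) 0 \left(\left(0 + 4\right) - 1\right)\right)^{2} = \left(2 \left(- \frac{1}{-5 - 6}\right) 0 \left(4 - 1\right)\right)^{2} = \left(2 \left(- \frac{1}{-11}\right) 0 \cdot 3\right)^{2} = \left(2 \left(\left(-1\right) \left(- \frac{1}{11}\right)\right) 0\right)^{2} = \left(2 \cdot \frac{1}{11} \cdot 0\right)^{2} = \left(\frac{2}{11} \cdot 0\right)^{2} = 0^{2} = 0$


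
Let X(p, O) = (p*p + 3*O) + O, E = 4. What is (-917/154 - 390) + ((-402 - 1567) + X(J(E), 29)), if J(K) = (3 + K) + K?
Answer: -46815/22 ≈ -2128.0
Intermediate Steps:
J(K) = 3 + 2*K
X(p, O) = p² + 4*O (X(p, O) = (p² + 3*O) + O = p² + 4*O)
(-917/154 - 390) + ((-402 - 1567) + X(J(E), 29)) = (-917/154 - 390) + ((-402 - 1567) + ((3 + 2*4)² + 4*29)) = (-917*1/154 - 390) + (-1969 + ((3 + 8)² + 116)) = (-131/22 - 390) + (-1969 + (11² + 116)) = -8711/22 + (-1969 + (121 + 116)) = -8711/22 + (-1969 + 237) = -8711/22 - 1732 = -46815/22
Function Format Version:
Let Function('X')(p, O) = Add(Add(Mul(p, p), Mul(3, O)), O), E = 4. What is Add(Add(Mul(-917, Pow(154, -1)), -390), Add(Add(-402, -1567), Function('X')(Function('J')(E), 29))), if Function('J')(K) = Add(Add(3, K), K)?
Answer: Rational(-46815, 22) ≈ -2128.0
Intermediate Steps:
Function('J')(K) = Add(3, Mul(2, K))
Function('X')(p, O) = Add(Pow(p, 2), Mul(4, O)) (Function('X')(p, O) = Add(Add(Pow(p, 2), Mul(3, O)), O) = Add(Pow(p, 2), Mul(4, O)))
Add(Add(Mul(-917, Pow(154, -1)), -390), Add(Add(-402, -1567), Function('X')(Function('J')(E), 29))) = Add(Add(Mul(-917, Pow(154, -1)), -390), Add(Add(-402, -1567), Add(Pow(Add(3, Mul(2, 4)), 2), Mul(4, 29)))) = Add(Add(Mul(-917, Rational(1, 154)), -390), Add(-1969, Add(Pow(Add(3, 8), 2), 116))) = Add(Add(Rational(-131, 22), -390), Add(-1969, Add(Pow(11, 2), 116))) = Add(Rational(-8711, 22), Add(-1969, Add(121, 116))) = Add(Rational(-8711, 22), Add(-1969, 237)) = Add(Rational(-8711, 22), -1732) = Rational(-46815, 22)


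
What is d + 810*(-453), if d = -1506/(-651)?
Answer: -79623308/217 ≈ -3.6693e+5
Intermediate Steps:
d = 502/217 (d = -1506*(-1/651) = 502/217 ≈ 2.3134)
d + 810*(-453) = 502/217 + 810*(-453) = 502/217 - 366930 = -79623308/217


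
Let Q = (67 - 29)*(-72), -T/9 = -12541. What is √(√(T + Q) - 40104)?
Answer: √(-40104 + 3*√12237) ≈ 199.43*I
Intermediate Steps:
T = 112869 (T = -9*(-12541) = 112869)
Q = -2736 (Q = 38*(-72) = -2736)
√(√(T + Q) - 40104) = √(√(112869 - 2736) - 40104) = √(√110133 - 40104) = √(3*√12237 - 40104) = √(-40104 + 3*√12237)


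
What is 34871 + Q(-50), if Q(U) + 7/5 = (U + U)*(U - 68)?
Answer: 233348/5 ≈ 46670.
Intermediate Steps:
Q(U) = -7/5 + 2*U*(-68 + U) (Q(U) = -7/5 + (U + U)*(U - 68) = -7/5 + (2*U)*(-68 + U) = -7/5 + 2*U*(-68 + U))
34871 + Q(-50) = 34871 + (-7/5 - 136*(-50) + 2*(-50)²) = 34871 + (-7/5 + 6800 + 2*2500) = 34871 + (-7/5 + 6800 + 5000) = 34871 + 58993/5 = 233348/5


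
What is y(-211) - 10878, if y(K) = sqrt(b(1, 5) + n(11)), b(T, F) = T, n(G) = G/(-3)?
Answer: -10878 + 2*I*sqrt(6)/3 ≈ -10878.0 + 1.633*I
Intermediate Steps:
n(G) = -G/3 (n(G) = G*(-1/3) = -G/3)
y(K) = 2*I*sqrt(6)/3 (y(K) = sqrt(1 - 1/3*11) = sqrt(1 - 11/3) = sqrt(-8/3) = 2*I*sqrt(6)/3)
y(-211) - 10878 = 2*I*sqrt(6)/3 - 10878 = -10878 + 2*I*sqrt(6)/3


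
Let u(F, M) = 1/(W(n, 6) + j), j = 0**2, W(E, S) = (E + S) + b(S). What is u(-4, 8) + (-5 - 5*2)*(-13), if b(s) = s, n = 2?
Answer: 2731/14 ≈ 195.07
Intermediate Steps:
W(E, S) = E + 2*S (W(E, S) = (E + S) + S = E + 2*S)
j = 0
u(F, M) = 1/14 (u(F, M) = 1/((2 + 2*6) + 0) = 1/((2 + 12) + 0) = 1/(14 + 0) = 1/14)
u(-4, 8) + (-5 - 5*2)*(-13) = 1/14 + (-5 - 5*2)*(-13) = 1/14 + (-5 - 10)*(-13) = 1/14 - 15*(-13) = 1/14 + 195 = 2731/14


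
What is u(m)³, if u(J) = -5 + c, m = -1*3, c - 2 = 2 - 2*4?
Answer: -729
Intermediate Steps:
c = -4 (c = 2 + (2 - 2*4) = 2 + (2 - 8) = 2 - 6 = -4)
m = -3
u(J) = -9 (u(J) = -5 - 4 = -9)
u(m)³ = (-9)³ = -729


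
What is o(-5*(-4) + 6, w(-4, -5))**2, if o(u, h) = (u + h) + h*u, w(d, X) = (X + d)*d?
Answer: 996004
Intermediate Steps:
w(d, X) = d*(X + d)
o(u, h) = h + u + h*u (o(u, h) = (h + u) + h*u = h + u + h*u)
o(-5*(-4) + 6, w(-4, -5))**2 = (-4*(-5 - 4) + (-5*(-4) + 6) + (-4*(-5 - 4))*(-5*(-4) + 6))**2 = (-4*(-9) + (20 + 6) + (-4*(-9))*(20 + 6))**2 = (36 + 26 + 36*26)**2 = (36 + 26 + 936)**2 = 998**2 = 996004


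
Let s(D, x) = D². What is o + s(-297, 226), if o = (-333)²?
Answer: 199098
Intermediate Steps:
o = 110889
o + s(-297, 226) = 110889 + (-297)² = 110889 + 88209 = 199098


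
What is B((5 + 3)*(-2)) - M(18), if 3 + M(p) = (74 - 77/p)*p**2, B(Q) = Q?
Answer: -22603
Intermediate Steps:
M(p) = -3 + p**2*(74 - 77/p) (M(p) = -3 + (74 - 77/p)*p**2 = -3 + p**2*(74 - 77/p))
B((5 + 3)*(-2)) - M(18) = (5 + 3)*(-2) - (-3 - 77*18 + 74*18**2) = 8*(-2) - (-3 - 1386 + 74*324) = -16 - (-3 - 1386 + 23976) = -16 - 1*22587 = -16 - 22587 = -22603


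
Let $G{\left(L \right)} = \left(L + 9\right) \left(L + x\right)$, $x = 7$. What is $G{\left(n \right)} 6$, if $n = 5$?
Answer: $1008$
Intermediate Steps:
$G{\left(L \right)} = \left(7 + L\right) \left(9 + L\right)$ ($G{\left(L \right)} = \left(L + 9\right) \left(L + 7\right) = \left(9 + L\right) \left(7 + L\right) = \left(7 + L\right) \left(9 + L\right)$)
$G{\left(n \right)} 6 = \left(63 + 5^{2} + 16 \cdot 5\right) 6 = \left(63 + 25 + 80\right) 6 = 168 \cdot 6 = 1008$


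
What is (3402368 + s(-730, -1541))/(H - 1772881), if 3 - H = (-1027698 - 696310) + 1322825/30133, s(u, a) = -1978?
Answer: -20492790374/294784507 ≈ -69.518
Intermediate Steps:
H = 51948300638/30133 (H = 3 - ((-1027698 - 696310) + 1322825/30133) = 3 - (-1724008 + 1322825*(1/30133)) = 3 - (-1724008 + 1322825/30133) = 3 - 1*(-51948210239/30133) = 3 + 51948210239/30133 = 51948300638/30133 ≈ 1.7240e+6)
(3402368 + s(-730, -1541))/(H - 1772881) = (3402368 - 1978)/(51948300638/30133 - 1772881) = 3400390/(-1473922535/30133) = 3400390*(-30133/1473922535) = -20492790374/294784507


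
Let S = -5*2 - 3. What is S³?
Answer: -2197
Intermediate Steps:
S = -13 (S = -10 - 3 = -13)
S³ = (-13)³ = -2197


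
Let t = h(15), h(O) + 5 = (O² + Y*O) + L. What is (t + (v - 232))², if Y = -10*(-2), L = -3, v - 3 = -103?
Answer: 34225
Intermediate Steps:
v = -100 (v = 3 - 103 = -100)
Y = 20
h(O) = -8 + O² + 20*O (h(O) = -5 + ((O² + 20*O) - 3) = -5 + (-3 + O² + 20*O) = -8 + O² + 20*O)
t = 517 (t = -8 + 15² + 20*15 = -8 + 225 + 300 = 517)
(t + (v - 232))² = (517 + (-100 - 232))² = (517 - 332)² = 185² = 34225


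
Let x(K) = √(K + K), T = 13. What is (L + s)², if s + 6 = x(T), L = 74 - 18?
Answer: (50 + √26)² ≈ 3035.9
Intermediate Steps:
L = 56
x(K) = √2*√K (x(K) = √(2*K) = √2*√K)
s = -6 + √26 (s = -6 + √2*√13 = -6 + √26 ≈ -0.90098)
(L + s)² = (56 + (-6 + √26))² = (50 + √26)²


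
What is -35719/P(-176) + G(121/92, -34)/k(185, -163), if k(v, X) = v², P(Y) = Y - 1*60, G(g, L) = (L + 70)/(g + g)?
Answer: 147920806591/977329100 ≈ 151.35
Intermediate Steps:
G(g, L) = (70 + L)/(2*g) (G(g, L) = (70 + L)/((2*g)) = (70 + L)*(1/(2*g)) = (70 + L)/(2*g))
P(Y) = -60 + Y (P(Y) = Y - 60 = -60 + Y)
-35719/P(-176) + G(121/92, -34)/k(185, -163) = -35719/(-60 - 176) + ((70 - 34)/(2*((121/92))))/(185²) = -35719/(-236) + ((½)*36/(121*(1/92)))/34225 = -35719*(-1/236) + ((½)*36/(121/92))*(1/34225) = 35719/236 + ((½)*(92/121)*36)*(1/34225) = 35719/236 + (1656/121)*(1/34225) = 35719/236 + 1656/4141225 = 147920806591/977329100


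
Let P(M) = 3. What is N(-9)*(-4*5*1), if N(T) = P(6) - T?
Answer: -240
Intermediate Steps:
N(T) = 3 - T
N(-9)*(-4*5*1) = (3 - 1*(-9))*(-4*5*1) = (3 + 9)*(-20*1) = 12*(-20) = -240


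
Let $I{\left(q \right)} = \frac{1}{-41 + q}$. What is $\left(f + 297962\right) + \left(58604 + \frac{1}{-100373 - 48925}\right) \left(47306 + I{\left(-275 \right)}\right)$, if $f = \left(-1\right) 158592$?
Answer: $\frac{130799584041435905}{47178168} \approx 2.7725 \cdot 10^{9}$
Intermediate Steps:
$f = -158592$
$\left(f + 297962\right) + \left(58604 + \frac{1}{-100373 - 48925}\right) \left(47306 + I{\left(-275 \right)}\right) = \left(-158592 + 297962\right) + \left(58604 + \frac{1}{-100373 - 48925}\right) \left(47306 + \frac{1}{-41 - 275}\right) = 139370 + \left(58604 + \frac{1}{-149298}\right) \left(47306 + \frac{1}{-316}\right) = 139370 + \left(58604 - \frac{1}{149298}\right) \left(47306 - \frac{1}{316}\right) = 139370 + \frac{8749459991}{149298} \cdot \frac{14948695}{316} = 139370 + \frac{130793008820161745}{47178168} = \frac{130799584041435905}{47178168}$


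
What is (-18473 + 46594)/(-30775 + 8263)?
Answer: -28121/22512 ≈ -1.2492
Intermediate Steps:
(-18473 + 46594)/(-30775 + 8263) = 28121/(-22512) = 28121*(-1/22512) = -28121/22512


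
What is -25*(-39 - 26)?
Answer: 1625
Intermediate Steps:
-25*(-39 - 26) = -25*(-65) = 1625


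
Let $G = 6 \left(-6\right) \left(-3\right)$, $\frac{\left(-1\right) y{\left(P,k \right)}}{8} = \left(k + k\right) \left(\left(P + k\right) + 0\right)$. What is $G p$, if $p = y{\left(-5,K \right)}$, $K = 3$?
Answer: $10368$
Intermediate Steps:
$y{\left(P,k \right)} = - 16 k \left(P + k\right)$ ($y{\left(P,k \right)} = - 8 \left(k + k\right) \left(\left(P + k\right) + 0\right) = - 8 \cdot 2 k \left(P + k\right) = - 16 k \left(P + k\right)$)
$p = 96$ ($p = \left(-16\right) 3 \left(-5 + 3\right) = \left(-16\right) 3 \left(-2\right) = 96$)
$G = 108$ ($G = \left(-36\right) \left(-3\right) = 108$)
$G p = 108 \cdot 96 = 10368$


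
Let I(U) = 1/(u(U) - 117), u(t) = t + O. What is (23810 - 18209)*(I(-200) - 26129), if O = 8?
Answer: -15073900354/103 ≈ -1.4635e+8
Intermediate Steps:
u(t) = 8 + t (u(t) = t + 8 = 8 + t)
I(U) = 1/(-109 + U) (I(U) = 1/((8 + U) - 117) = 1/(-109 + U))
(23810 - 18209)*(I(-200) - 26129) = (23810 - 18209)*(1/(-109 - 200) - 26129) = 5601*(1/(-309) - 26129) = 5601*(-1/309 - 26129) = 5601*(-8073862/309) = -15073900354/103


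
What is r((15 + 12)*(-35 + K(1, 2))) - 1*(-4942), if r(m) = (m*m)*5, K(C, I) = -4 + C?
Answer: 5268322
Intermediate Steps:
r(m) = 5*m**2 (r(m) = m**2*5 = 5*m**2)
r((15 + 12)*(-35 + K(1, 2))) - 1*(-4942) = 5*((15 + 12)*(-35 + (-4 + 1)))**2 - 1*(-4942) = 5*(27*(-35 - 3))**2 + 4942 = 5*(27*(-38))**2 + 4942 = 5*(-1026)**2 + 4942 = 5*1052676 + 4942 = 5263380 + 4942 = 5268322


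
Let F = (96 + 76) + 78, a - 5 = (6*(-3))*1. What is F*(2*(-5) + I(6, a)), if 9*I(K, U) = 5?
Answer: -21250/9 ≈ -2361.1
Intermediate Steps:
a = -13 (a = 5 + (6*(-3))*1 = 5 - 18*1 = 5 - 18 = -13)
I(K, U) = 5/9 (I(K, U) = (⅑)*5 = 5/9)
F = 250 (F = 172 + 78 = 250)
F*(2*(-5) + I(6, a)) = 250*(2*(-5) + 5/9) = 250*(-10 + 5/9) = 250*(-85/9) = -21250/9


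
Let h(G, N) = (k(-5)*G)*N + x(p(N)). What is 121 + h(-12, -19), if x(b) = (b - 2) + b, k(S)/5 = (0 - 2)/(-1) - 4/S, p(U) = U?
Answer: 3273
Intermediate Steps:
k(S) = 10 - 20/S (k(S) = 5*((0 - 2)/(-1) - 4/S) = 5*(-2*(-1) - 4/S) = 5*(2 - 4/S) = 10 - 20/S)
x(b) = -2 + 2*b (x(b) = (-2 + b) + b = -2 + 2*b)
h(G, N) = -2 + 2*N + 14*G*N (h(G, N) = ((10 - 20/(-5))*G)*N + (-2 + 2*N) = ((10 - 20*(-⅕))*G)*N + (-2 + 2*N) = ((10 + 4)*G)*N + (-2 + 2*N) = (14*G)*N + (-2 + 2*N) = 14*G*N + (-2 + 2*N) = -2 + 2*N + 14*G*N)
121 + h(-12, -19) = 121 + (-2 + 2*(-19) + 14*(-12)*(-19)) = 121 + (-2 - 38 + 3192) = 121 + 3152 = 3273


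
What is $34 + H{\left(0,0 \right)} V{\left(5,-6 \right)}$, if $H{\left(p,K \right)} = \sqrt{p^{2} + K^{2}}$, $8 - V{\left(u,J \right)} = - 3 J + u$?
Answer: $34$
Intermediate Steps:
$V{\left(u,J \right)} = 8 - u + 3 J$ ($V{\left(u,J \right)} = 8 - \left(- 3 J + u\right) = 8 - \left(u - 3 J\right) = 8 + \left(- u + 3 J\right) = 8 - u + 3 J$)
$H{\left(p,K \right)} = \sqrt{K^{2} + p^{2}}$
$34 + H{\left(0,0 \right)} V{\left(5,-6 \right)} = 34 + \sqrt{0^{2} + 0^{2}} \left(8 - 5 + 3 \left(-6\right)\right) = 34 + \sqrt{0 + 0} \left(8 - 5 - 18\right) = 34 + \sqrt{0} \left(-15\right) = 34 + 0 \left(-15\right) = 34 + 0 = 34$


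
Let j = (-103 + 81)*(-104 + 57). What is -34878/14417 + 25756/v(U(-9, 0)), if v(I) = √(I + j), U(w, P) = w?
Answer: -34878/14417 + 25756*√41/205 ≈ 802.06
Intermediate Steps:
j = 1034 (j = -22*(-47) = 1034)
v(I) = √(1034 + I) (v(I) = √(I + 1034) = √(1034 + I))
-34878/14417 + 25756/v(U(-9, 0)) = -34878/14417 + 25756/(√(1034 - 9)) = -34878*1/14417 + 25756/(√1025) = -34878/14417 + 25756/((5*√41)) = -34878/14417 + 25756*(√41/205) = -34878/14417 + 25756*√41/205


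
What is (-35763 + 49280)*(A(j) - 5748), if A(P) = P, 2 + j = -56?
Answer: -78479702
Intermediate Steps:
j = -58 (j = -2 - 56 = -58)
(-35763 + 49280)*(A(j) - 5748) = (-35763 + 49280)*(-58 - 5748) = 13517*(-5806) = -78479702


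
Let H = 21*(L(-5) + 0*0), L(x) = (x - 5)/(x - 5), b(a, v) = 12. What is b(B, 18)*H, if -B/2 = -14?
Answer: 252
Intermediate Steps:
B = 28 (B = -2*(-14) = 28)
L(x) = 1 (L(x) = (-5 + x)/(-5 + x) = 1)
H = 21 (H = 21*(1 + 0*0) = 21*(1 + 0) = 21*1 = 21)
b(B, 18)*H = 12*21 = 252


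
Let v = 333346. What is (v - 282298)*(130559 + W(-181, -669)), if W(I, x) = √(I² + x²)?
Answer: 6664775832 + 51048*√480322 ≈ 6.7002e+9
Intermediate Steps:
(v - 282298)*(130559 + W(-181, -669)) = (333346 - 282298)*(130559 + √((-181)² + (-669)²)) = 51048*(130559 + √(32761 + 447561)) = 51048*(130559 + √480322) = 6664775832 + 51048*√480322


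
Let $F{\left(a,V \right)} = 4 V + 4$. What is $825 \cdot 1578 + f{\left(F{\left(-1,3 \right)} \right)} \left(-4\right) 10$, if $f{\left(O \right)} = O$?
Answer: $1301210$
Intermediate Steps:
$F{\left(a,V \right)} = 4 + 4 V$
$825 \cdot 1578 + f{\left(F{\left(-1,3 \right)} \right)} \left(-4\right) 10 = 825 \cdot 1578 + \left(4 + 4 \cdot 3\right) \left(-4\right) 10 = 1301850 + \left(4 + 12\right) \left(-4\right) 10 = 1301850 + 16 \left(-4\right) 10 = 1301850 - 640 = 1301210$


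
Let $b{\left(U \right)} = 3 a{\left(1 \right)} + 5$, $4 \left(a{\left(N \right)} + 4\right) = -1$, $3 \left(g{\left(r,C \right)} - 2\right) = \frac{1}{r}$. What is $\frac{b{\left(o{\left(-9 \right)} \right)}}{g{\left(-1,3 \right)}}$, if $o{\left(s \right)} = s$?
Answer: $- \frac{93}{20} \approx -4.65$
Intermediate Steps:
$g{\left(r,C \right)} = 2 + \frac{1}{3 r}$
$a{\left(N \right)} = - \frac{17}{4}$ ($a{\left(N \right)} = -4 + \frac{1}{4} \left(-1\right) = -4 - \frac{1}{4} = - \frac{17}{4}$)
$b{\left(U \right)} = - \frac{31}{4}$ ($b{\left(U \right)} = 3 \left(- \frac{17}{4}\right) + 5 = - \frac{51}{4} + 5 = - \frac{31}{4}$)
$\frac{b{\left(o{\left(-9 \right)} \right)}}{g{\left(-1,3 \right)}} = - \frac{31}{4 \left(2 + \frac{1}{3 \left(-1\right)}\right)} = - \frac{31}{4 \left(2 + \frac{1}{3} \left(-1\right)\right)} = - \frac{31}{4 \left(2 - \frac{1}{3}\right)} = - \frac{31}{4 \cdot \frac{5}{3}} = \left(- \frac{31}{4}\right) \frac{3}{5} = - \frac{93}{20}$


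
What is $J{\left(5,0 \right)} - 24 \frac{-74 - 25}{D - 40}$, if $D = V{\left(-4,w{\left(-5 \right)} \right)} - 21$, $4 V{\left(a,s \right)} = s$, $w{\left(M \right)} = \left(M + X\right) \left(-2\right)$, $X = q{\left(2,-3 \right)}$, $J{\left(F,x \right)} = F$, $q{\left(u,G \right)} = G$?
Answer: $- \frac{697}{19} \approx -36.684$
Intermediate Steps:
$X = -3$
$w{\left(M \right)} = 6 - 2 M$ ($w{\left(M \right)} = \left(M - 3\right) \left(-2\right) = \left(-3 + M\right) \left(-2\right) = 6 - 2 M$)
$V{\left(a,s \right)} = \frac{s}{4}$
$D = -17$ ($D = \frac{6 - -10}{4} - 21 = \frac{6 + 10}{4} - 21 = \frac{1}{4} \cdot 16 - 21 = 4 - 21 = -17$)
$J{\left(5,0 \right)} - 24 \frac{-74 - 25}{D - 40} = 5 - 24 \frac{-74 - 25}{-17 - 40} = 5 - 24 \left(- \frac{99}{-57}\right) = 5 - 24 \left(\left(-99\right) \left(- \frac{1}{57}\right)\right) = 5 - \frac{792}{19} = - \frac{697}{19}$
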